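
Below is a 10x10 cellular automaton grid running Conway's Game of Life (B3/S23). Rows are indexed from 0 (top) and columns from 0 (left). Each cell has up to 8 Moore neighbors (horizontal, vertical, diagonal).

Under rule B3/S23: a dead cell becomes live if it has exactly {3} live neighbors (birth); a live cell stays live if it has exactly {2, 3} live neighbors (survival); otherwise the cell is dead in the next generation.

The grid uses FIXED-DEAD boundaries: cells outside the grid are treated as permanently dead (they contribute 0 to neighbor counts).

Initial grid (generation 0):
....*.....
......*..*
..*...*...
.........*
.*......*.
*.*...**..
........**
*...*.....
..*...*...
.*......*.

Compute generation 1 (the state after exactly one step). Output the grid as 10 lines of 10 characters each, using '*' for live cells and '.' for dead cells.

Answer: ..........
.....*....
..........
..........
.*.....**.
.*.....*.*
.*.....**.
..........
.*........
..........

Derivation:
Simulating step by step:
Generation 0 (given above): 20 live cells
Generation 1: 11 live cells
(generation 1 grid is the final answer)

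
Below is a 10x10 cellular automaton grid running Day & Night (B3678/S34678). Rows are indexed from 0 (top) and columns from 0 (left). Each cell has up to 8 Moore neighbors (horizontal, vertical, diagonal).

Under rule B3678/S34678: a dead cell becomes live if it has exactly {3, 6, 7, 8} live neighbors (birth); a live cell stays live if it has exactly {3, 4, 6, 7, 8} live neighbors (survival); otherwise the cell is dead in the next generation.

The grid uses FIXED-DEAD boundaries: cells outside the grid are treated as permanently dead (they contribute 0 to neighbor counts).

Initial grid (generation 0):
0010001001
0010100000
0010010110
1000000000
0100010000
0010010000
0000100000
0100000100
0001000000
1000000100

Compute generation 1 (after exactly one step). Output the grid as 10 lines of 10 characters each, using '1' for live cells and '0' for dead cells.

Answer: 0001000000
0100011110
0101000000
0100001000
0000000000
0000100000
0000000000
0000000000
0000000000
0000000000

Derivation:
Simulating step by step:
Generation 0 (given above): 20 live cells
Generation 1: 11 live cells
(generation 1 grid is the final answer)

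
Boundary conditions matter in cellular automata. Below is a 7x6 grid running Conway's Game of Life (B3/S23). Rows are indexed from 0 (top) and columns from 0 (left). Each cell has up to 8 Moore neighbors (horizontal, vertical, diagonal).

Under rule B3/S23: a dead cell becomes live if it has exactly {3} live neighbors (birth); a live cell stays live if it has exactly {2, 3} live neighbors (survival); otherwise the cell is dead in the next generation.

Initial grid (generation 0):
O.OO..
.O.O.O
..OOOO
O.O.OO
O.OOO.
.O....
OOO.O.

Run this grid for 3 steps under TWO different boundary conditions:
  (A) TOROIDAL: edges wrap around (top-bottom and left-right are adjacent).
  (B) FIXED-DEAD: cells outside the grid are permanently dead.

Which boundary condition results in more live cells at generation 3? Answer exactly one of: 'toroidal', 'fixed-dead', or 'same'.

Answer: toroidal

Derivation:
Under TOROIDAL boundary, generation 3:
......
......
O.....
.OO...
.O.O.O
OO.OOO
.....O
Population = 12

Under FIXED-DEAD boundary, generation 3:
.O..O.
.O..O.
......
....O.
...O.O
.OO..O
.O....
Population = 11

Comparison: toroidal=12, fixed-dead=11 -> toroidal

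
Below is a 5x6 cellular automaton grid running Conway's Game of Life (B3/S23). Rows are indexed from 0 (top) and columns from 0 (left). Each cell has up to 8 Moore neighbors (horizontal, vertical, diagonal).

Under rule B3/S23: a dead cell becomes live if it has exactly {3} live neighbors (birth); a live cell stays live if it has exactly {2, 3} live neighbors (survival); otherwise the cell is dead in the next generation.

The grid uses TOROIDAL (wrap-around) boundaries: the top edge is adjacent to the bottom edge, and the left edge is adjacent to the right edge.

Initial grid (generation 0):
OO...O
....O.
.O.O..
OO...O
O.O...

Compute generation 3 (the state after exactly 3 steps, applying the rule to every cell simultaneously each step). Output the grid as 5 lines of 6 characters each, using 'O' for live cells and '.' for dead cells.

Simulating step by step:
Generation 0 (given above): 11 live cells
Generation 1: 13 live cells
OO...O
.OO.OO
.OO.OO
.....O
..O...
Generation 2: 13 live cells
...OOO
......
.OO...
OOOOOO
.O...O
Generation 3: 12 live cells
(generation 3 grid is the final answer)

Answer: O...OO
..OOO.
....OO
...OOO
.O....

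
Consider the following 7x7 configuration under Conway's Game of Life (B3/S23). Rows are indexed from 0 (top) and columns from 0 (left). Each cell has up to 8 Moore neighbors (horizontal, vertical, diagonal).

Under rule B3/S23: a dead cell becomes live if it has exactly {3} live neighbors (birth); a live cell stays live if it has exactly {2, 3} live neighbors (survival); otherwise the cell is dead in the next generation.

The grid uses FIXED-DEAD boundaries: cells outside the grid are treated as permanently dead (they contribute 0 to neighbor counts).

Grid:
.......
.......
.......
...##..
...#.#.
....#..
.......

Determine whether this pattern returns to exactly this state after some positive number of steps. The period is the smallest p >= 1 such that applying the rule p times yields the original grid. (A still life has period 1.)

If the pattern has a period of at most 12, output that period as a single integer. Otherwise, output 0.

Answer: 1

Derivation:
Simulating and comparing each generation to the original:
Gen 0 (original, given above): 5 live cells
Gen 1: 5 live cells, MATCHES original -> period = 1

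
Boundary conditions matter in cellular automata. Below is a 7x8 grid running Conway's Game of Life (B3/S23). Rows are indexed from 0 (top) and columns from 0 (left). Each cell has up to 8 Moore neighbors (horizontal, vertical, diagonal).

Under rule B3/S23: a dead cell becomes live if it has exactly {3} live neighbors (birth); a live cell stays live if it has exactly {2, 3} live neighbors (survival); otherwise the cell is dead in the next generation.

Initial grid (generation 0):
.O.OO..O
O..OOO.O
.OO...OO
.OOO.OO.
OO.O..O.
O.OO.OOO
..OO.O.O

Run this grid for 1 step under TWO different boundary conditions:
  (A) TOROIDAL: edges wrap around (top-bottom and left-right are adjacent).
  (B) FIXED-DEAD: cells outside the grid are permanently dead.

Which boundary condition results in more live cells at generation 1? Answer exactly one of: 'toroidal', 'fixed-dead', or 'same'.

Under TOROIDAL boundary, generation 1:
.O.....O
.....O..
........
...OOO..
........
.....O..
.....O..
Population = 8

Under FIXED-DEAD boundary, generation 1:
..OO.OO.
O....O.O
O......O
...OOO..
O.......
O....O.O
.OOO.O.O
Population = 21

Comparison: toroidal=8, fixed-dead=21 -> fixed-dead

Answer: fixed-dead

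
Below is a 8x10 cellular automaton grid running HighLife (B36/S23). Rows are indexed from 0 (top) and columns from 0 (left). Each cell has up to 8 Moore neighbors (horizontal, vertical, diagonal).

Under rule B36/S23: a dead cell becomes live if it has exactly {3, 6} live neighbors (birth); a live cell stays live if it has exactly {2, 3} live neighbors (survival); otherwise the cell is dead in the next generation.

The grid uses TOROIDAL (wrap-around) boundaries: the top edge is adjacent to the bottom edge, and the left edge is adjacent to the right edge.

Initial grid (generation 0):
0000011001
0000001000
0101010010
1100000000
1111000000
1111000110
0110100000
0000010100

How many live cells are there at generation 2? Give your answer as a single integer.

Simulating step by step:
Generation 0 (given above): 25 live cells
Generation 1: 22 live cells
0000010100
0000101100
1110000000
0011100001
0001000000
0000100001
1000101110
0000110000
Generation 2: 27 live cells
0000000100
0100011100
1110110000
1000100000
0010000000
0001110111
0001101111
0000100010
Population at generation 2: 27

Answer: 27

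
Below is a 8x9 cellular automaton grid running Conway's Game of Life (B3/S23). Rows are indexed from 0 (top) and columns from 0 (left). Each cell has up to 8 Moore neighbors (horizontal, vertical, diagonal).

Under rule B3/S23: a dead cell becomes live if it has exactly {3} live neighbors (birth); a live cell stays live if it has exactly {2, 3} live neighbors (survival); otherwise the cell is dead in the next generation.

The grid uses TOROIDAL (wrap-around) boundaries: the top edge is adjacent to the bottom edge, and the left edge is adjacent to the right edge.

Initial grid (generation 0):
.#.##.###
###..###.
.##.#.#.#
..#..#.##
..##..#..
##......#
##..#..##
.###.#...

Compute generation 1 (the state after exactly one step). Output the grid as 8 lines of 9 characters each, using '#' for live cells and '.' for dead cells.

Simulating step by step:
Generation 0 (given above): 36 live cells
Generation 1: 14 live cells
(generation 1 grid is the final answer)

Answer: ........#
.........
....#....
#...##..#
..##..#..
...#.....
...##..#.
.....#...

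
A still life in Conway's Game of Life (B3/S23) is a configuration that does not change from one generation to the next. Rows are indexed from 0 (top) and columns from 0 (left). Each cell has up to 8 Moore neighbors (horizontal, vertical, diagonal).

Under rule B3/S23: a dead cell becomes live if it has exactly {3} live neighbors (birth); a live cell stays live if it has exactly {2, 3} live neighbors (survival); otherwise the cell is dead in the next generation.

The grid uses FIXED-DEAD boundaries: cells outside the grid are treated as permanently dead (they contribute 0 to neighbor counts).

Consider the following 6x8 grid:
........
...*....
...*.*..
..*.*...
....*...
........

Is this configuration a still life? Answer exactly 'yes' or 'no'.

Compute generation 1 and compare to generation 0 (given above):
Generation 1:
........
....*...
..**....
....**..
...*....
........
Cell (1,3) differs: gen0=1 vs gen1=0 -> NOT a still life.

Answer: no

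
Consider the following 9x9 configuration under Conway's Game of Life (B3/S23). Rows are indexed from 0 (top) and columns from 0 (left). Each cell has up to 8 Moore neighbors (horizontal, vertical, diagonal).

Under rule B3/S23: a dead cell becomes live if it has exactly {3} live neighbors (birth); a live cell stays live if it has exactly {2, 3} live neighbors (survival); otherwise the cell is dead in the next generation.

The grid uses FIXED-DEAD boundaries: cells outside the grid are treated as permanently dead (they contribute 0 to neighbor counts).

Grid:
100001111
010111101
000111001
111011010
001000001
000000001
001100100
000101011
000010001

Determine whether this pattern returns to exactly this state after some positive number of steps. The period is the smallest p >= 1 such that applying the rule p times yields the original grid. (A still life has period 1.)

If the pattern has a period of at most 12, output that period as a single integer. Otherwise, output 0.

Answer: 0

Derivation:
Simulating and comparing each generation to the original:
Gen 0 (original, given above): 33 live cells
Gen 1: 33 live cells, differs from original
Gen 2: 19 live cells, differs from original
Gen 3: 20 live cells, differs from original
Gen 4: 19 live cells, differs from original
Gen 5: 18 live cells, differs from original
Gen 6: 24 live cells, differs from original
Gen 7: 16 live cells, differs from original
Gen 8: 18 live cells, differs from original
Gen 9: 10 live cells, differs from original
Gen 10: 10 live cells, differs from original
Gen 11: 10 live cells, differs from original
Gen 12: 9 live cells, differs from original
No period found within 12 steps.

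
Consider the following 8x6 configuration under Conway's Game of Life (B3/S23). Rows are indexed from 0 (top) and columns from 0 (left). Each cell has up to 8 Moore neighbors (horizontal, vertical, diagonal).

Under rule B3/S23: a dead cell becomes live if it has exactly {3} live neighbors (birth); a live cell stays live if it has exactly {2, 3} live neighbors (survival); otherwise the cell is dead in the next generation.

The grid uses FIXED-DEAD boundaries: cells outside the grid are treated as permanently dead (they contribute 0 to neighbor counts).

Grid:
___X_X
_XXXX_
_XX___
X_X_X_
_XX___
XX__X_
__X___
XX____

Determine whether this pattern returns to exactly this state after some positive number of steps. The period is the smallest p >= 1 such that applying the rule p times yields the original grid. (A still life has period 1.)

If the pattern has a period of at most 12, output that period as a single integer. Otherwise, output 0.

Answer: 0

Derivation:
Simulating and comparing each generation to the original:
Gen 0 (original, given above): 19 live cells
Gen 1: 11 live cells, differs from original
Gen 2: 11 live cells, differs from original
Gen 3: 11 live cells, differs from original
Gen 4: 6 live cells, differs from original
Gen 5: 4 live cells, differs from original
Gen 6: 3 live cells, differs from original
Gen 7: 3 live cells, differs from original
Gen 8: 3 live cells, differs from original
Gen 9: 3 live cells, differs from original
Gen 10: 3 live cells, differs from original
Gen 11: 3 live cells, differs from original
Gen 12: 3 live cells, differs from original
No period found within 12 steps.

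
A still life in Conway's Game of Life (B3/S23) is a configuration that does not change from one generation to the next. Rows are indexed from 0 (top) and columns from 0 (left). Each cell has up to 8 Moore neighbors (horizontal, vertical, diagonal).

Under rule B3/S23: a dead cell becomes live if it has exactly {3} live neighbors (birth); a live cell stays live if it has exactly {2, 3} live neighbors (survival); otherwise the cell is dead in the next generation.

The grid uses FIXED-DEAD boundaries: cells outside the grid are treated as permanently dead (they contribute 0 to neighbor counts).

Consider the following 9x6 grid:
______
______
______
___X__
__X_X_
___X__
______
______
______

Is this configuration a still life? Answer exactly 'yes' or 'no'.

Answer: yes

Derivation:
Compute generation 1 and compare to generation 0 (given above):
Generation 1:
______
______
______
___X__
__X_X_
___X__
______
______
______
The grids are IDENTICAL -> still life.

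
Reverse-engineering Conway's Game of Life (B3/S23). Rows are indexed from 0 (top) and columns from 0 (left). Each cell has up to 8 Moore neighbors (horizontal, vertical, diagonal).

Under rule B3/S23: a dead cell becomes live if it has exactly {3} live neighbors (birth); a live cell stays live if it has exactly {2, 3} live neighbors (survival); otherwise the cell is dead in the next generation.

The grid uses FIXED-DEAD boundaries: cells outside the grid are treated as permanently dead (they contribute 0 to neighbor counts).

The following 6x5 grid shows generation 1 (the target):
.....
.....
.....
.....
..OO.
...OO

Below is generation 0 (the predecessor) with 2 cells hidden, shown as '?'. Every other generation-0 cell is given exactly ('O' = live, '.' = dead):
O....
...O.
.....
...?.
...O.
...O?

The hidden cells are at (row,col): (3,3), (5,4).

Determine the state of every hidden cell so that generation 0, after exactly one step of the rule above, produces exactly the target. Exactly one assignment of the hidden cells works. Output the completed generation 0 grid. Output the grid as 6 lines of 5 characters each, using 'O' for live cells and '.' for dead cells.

Answer: O....
...O.
.....
...O.
...O.
...OO

Derivation:
Hidden generation-0 cells (in order): (3,3), (5,4).
A hidden cell only influences target cells in its own 3x3 neighborhood. Try each of the 2^2 = 4 assignments, step the completed generation 0 forward once under B3/S23, and compare with the target:
  (3,3)=. (5,4)=. -> step gives (4,2)='.' but target has 'O' -> reject
  (3,3)=. (5,4)=O -> step gives (4,2)='.' but target has 'O' -> reject
  (3,3)=O (5,4)=. -> step gives (4,4)='O' but target has '.' -> reject
  (3,3)=O (5,4)=O -> step reproduces the target at every cell -> ACCEPT
Unique solution: (3,3)=live, (5,4)=live.
Check: live-neighbor counts of every cell in the completed generation 0:
01111
11101
00222
00212
00334
00222
Applying B3/S23 to generation 0 with these counts gives:
.....
.....
.....
.....
..OO.
...OO
which matches the target exactly.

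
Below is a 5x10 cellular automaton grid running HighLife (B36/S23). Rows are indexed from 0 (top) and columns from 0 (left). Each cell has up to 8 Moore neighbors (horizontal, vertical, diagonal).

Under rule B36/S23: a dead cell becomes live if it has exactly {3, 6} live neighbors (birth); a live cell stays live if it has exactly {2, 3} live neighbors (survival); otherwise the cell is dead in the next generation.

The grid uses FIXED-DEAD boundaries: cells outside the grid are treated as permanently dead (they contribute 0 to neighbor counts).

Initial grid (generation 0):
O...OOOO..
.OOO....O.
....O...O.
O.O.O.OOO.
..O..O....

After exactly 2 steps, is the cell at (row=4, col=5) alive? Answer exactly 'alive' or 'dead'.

Answer: alive

Derivation:
Simulating step by step:
Generation 0 (given above): 19 live cells
Generation 1: 26 live cells
.OOOOOOO..
.OOO..O.O.
....OO..OO
.O..O.OOO.
.O.O.OOO..
Generation 2: 22 live cells
.O..OOOO..
.O..OO..OO
.O..O..O.O
..OO.O...O
..O.OO..O.

Cell (4,5) at generation 2: 1 -> alive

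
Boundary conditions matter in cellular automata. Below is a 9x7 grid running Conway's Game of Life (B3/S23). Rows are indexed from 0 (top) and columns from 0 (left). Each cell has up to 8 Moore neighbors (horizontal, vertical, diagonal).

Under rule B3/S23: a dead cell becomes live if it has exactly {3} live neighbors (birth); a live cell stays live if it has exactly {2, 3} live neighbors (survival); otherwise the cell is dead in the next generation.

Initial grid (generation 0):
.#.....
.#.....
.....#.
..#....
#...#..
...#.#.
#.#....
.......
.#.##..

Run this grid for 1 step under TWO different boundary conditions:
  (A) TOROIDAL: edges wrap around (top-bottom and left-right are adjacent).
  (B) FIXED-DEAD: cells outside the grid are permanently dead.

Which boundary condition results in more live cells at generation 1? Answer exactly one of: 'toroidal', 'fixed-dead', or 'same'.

Under TOROIDAL boundary, generation 1:
##.....
.......
.......
.......
...##..
.#.##.#
.......
.###...
..#....
Population = 12

Under FIXED-DEAD boundary, generation 1:
.......
.......
.......
.......
...##..
.#.##..
.......
.###...
.......
Population = 8

Comparison: toroidal=12, fixed-dead=8 -> toroidal

Answer: toroidal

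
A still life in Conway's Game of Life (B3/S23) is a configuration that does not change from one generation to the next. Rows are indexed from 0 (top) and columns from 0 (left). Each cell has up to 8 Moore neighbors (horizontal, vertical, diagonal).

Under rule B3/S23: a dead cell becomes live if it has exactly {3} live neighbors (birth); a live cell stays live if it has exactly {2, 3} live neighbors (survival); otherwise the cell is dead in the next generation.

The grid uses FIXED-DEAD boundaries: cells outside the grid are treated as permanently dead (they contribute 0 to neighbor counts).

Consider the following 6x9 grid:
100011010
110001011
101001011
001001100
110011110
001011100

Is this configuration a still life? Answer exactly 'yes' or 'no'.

Answer: no

Derivation:
Compute generation 1 and compare to generation 0 (given above):
Generation 1:
110011011
100001000
101011001
101100001
011000010
010110010
Cell (0,1) differs: gen0=0 vs gen1=1 -> NOT a still life.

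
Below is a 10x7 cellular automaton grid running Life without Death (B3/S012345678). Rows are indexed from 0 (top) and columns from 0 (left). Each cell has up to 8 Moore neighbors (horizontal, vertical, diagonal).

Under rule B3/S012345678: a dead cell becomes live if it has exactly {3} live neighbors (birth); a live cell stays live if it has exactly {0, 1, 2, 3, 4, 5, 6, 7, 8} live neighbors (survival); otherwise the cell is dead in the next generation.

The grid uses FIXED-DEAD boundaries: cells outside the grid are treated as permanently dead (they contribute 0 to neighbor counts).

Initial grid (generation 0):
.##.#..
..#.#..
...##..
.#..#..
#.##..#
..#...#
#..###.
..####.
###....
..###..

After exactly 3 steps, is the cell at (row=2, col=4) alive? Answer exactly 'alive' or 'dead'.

Answer: alive

Derivation:
Simulating step by step:
Generation 0 (given above): 29 live cells
Generation 1: 39 live cells
.##.#..
.##.##.
..####.
.#..##.
#.##.##
..#...#
##.####
#.####.
###..#.
..###..
Generation 2: 42 live cells
.##.##.
.##.##.
..#####
.#..##.
#.##.##
#.#...#
##.####
#.####.
###..#.
..###..
Generation 3: 42 live cells
.##.##.
.##.##.
..#####
.#..##.
#.##.##
#.#...#
##.####
#.####.
###..#.
..###..

Cell (2,4) at generation 3: 1 -> alive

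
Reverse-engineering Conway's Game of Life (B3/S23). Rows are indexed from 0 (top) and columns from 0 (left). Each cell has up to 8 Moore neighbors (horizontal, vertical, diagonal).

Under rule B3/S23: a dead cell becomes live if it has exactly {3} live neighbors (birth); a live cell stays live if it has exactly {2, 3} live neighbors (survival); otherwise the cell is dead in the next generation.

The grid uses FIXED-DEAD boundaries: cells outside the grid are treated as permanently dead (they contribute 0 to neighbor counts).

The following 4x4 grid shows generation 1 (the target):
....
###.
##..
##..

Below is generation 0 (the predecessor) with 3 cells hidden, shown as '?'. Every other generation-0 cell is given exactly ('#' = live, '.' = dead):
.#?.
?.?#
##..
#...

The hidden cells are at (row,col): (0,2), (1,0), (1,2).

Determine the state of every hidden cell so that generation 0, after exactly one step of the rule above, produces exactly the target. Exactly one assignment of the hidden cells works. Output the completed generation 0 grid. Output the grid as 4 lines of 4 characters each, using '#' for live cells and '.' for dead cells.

Answer: .#..
...#
##..
#...

Derivation:
Hidden generation-0 cells (in order): (0,2), (1,0), (1,2).
A hidden cell only influences target cells in its own 3x3 neighborhood. Try each of the 2^3 = 8 assignments, step the completed generation 0 forward once under B3/S23, and compare with the target:
  (0,2)=. (1,0)=. (1,2)=. -> step reproduces the target at every cell -> ACCEPT
  (0,2)=. (1,0)=. (1,2)=# -> step gives (0,2)='#' but target has '.' -> reject
  (0,2)=. (1,0)=# (1,2)=. -> step gives (1,1)='.' but target has '#' -> reject
  (0,2)=. (1,0)=# (1,2)=# -> step gives (0,1)='#' but target has '.' -> reject
  (0,2)=# (1,0)=. (1,2)=. -> step gives (0,2)='#' but target has '.' -> reject
  (0,2)=# (1,0)=. (1,2)=# -> step gives (0,1)='#' but target has '.' -> reject
  (0,2)=# (1,0)=# (1,2)=. -> step gives (0,1)='#' but target has '.' -> reject
  (0,2)=# (1,0)=# (1,2)=# -> step gives (0,1)='#' but target has '.' -> reject
Unique solution: (0,2)=dead, (1,0)=dead, (1,2)=dead.
Check: live-neighbor counts of every cell in the completed generation 0:
1021
3330
2221
2310
Applying B3/S23 to generation 0 with these counts gives:
....
###.
##..
##..
which matches the target exactly.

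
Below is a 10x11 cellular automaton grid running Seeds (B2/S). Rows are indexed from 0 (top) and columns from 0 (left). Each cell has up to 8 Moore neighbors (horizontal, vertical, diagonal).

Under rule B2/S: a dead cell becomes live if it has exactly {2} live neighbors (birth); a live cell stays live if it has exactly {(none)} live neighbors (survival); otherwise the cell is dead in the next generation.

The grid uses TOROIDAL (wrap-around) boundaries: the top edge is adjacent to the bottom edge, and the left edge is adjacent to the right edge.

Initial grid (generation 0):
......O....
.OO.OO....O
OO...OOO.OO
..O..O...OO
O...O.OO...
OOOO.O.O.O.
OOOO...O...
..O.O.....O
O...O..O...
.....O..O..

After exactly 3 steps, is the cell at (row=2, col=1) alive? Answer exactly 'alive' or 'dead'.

Simulating step by step:
Generation 0 (given above): 41 live cells
Generation 1: 21 live cells
OOOO...O.O.
...O....O..
...........
...O.......
...........
...........
.....O...O.
.....OOOO..
.O....O.OOO
....O......
Generation 2: 16 live cells
..........O
O...O..O.OO
..OOO......
...........
...........
...........
....O......
O...O......
O...O......
.....OO....
Generation 3: 25 live cells
....O..OO..
.OO..O..O..
OO...O..OO.
..O.O......
...........
...........
...O.O.....
.O........O
.O.O..O...O
O...O.....O

Cell (2,1) at generation 3: 1 -> alive

Answer: alive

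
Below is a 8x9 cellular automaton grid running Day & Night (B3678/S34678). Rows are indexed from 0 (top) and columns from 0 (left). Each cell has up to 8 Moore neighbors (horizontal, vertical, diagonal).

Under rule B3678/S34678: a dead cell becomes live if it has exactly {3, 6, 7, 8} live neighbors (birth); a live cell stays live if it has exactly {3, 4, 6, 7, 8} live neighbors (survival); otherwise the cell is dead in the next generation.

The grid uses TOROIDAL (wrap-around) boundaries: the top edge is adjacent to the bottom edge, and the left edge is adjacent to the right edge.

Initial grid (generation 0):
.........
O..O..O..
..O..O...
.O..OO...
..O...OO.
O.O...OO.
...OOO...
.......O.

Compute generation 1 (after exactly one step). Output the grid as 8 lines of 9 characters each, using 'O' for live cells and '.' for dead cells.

Simulating step by step:
Generation 0 (given above): 19 live cells
Generation 1: 19 live cells
(generation 1 grid is the final answer)

Answer: .........
.........
.O.O.OO..
..OO.O...
...O..OOO
.O..O.OOO
.......OO
....O....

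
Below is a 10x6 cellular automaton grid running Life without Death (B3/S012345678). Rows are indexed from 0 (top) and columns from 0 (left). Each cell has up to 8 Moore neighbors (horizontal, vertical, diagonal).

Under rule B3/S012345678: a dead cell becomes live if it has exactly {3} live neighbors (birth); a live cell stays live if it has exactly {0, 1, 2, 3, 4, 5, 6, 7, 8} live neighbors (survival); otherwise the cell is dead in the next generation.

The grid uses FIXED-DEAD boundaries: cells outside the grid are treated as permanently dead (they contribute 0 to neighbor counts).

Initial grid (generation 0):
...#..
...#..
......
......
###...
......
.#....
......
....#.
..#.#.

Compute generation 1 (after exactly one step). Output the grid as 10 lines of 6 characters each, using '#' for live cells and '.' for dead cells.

Simulating step by step:
Generation 0 (given above): 9 live cells
Generation 1: 14 live cells
(generation 1 grid is the final answer)

Answer: ...#..
...#..
......
.#....
###...
#.#...
.#....
......
...##.
..###.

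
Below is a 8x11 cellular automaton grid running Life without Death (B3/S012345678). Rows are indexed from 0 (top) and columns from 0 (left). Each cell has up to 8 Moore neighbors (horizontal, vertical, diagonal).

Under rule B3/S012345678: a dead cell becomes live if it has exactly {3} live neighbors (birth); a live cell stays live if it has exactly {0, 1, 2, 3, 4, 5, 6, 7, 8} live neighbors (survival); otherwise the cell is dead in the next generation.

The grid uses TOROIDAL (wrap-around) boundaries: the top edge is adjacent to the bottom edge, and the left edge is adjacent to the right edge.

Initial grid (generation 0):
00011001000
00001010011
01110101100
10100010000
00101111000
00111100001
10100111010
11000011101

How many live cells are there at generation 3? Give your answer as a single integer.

Simulating step by step:
Generation 0 (given above): 38 live cells
Generation 1: 48 live cells
00011001000
00001010011
11111101111
10100010100
00101111000
00111100101
10100111010
11111011111
Generation 2: 53 live cells
01011001000
01001010011
11111101111
10100010100
00101111110
00111100111
10100111010
11111011111
Generation 3: 53 live cells
01011001000
01001010011
11111101111
10100010100
00101111110
00111100111
10100111010
11111011111
Population at generation 3: 53

Answer: 53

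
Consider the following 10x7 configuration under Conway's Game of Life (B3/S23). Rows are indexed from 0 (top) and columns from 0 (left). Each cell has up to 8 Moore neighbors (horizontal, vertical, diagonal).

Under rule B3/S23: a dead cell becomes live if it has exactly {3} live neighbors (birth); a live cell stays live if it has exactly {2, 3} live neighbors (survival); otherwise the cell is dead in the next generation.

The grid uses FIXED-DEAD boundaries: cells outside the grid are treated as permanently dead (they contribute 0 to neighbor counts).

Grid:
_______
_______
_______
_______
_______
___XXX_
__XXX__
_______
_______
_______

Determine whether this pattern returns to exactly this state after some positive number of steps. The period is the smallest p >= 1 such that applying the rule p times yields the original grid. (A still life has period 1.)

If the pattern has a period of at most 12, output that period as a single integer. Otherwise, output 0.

Simulating and comparing each generation to the original:
Gen 0 (original, given above): 6 live cells
Gen 1: 6 live cells, differs from original
Gen 2: 6 live cells, MATCHES original -> period = 2

Answer: 2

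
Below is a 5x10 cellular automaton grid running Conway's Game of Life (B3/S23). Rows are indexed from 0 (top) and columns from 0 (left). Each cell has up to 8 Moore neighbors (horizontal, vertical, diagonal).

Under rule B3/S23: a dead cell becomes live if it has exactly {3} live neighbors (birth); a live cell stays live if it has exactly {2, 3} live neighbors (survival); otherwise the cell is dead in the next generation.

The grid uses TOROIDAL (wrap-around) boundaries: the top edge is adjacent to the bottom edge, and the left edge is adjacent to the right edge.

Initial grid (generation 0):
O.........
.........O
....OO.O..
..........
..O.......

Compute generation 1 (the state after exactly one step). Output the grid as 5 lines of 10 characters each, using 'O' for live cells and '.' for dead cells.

Simulating step by step:
Generation 0 (given above): 6 live cells
Generation 1: 0 live cells
(generation 1 grid is the final answer)

Answer: ..........
..........
..........
..........
..........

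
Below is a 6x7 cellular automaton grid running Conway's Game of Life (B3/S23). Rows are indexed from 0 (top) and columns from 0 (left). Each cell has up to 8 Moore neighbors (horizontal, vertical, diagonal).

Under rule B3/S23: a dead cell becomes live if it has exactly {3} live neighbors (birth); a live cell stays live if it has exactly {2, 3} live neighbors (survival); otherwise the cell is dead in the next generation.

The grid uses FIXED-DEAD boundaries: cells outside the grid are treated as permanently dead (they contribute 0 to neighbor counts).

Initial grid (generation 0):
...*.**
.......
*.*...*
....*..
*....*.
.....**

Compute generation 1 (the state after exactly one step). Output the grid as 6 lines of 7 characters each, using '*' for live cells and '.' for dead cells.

Answer: .......
.....**
.......
.*...*.
....***
.....**

Derivation:
Simulating step by step:
Generation 0 (given above): 11 live cells
Generation 1: 9 live cells
(generation 1 grid is the final answer)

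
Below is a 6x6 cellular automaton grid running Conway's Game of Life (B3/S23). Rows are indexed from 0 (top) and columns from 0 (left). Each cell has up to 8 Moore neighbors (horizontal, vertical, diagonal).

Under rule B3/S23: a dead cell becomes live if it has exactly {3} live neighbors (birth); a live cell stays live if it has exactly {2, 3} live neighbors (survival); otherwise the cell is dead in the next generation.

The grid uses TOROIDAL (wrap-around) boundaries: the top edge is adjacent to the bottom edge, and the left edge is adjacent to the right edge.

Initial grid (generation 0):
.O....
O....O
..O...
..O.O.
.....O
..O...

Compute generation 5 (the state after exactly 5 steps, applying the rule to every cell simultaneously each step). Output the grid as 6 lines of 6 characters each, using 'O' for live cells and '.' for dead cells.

Simulating step by step:
Generation 0 (given above): 8 live cells
Generation 1: 9 live cells
OO....
OO....
.O.O.O
...O..
...O..
......
Generation 2: 6 live cells
OO....
.....O
.O..O.
...O..
......
......
Generation 3: 4 live cells
O.....
.O...O
....O.
......
......
......
Generation 4: 3 live cells
O.....
O....O
......
......
......
......
Generation 5: 4 live cells
(generation 5 grid is the final answer)

Answer: O....O
O....O
......
......
......
......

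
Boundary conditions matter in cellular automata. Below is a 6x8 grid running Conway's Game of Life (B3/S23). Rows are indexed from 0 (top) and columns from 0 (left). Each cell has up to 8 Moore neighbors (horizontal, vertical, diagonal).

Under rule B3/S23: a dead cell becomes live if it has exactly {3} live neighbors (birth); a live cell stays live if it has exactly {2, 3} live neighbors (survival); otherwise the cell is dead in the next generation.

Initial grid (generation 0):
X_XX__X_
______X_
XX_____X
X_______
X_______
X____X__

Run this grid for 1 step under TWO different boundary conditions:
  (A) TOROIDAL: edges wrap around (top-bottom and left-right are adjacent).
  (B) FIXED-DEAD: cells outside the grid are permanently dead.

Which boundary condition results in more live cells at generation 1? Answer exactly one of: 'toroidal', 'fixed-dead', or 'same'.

Under TOROIDAL boundary, generation 1:
_X___XX_
__X___X_
XX_____X
________
XX_____X
X_______
Population = 12

Under FIXED-DEAD boundary, generation 1:
________
X_X___XX
XX______
X_______
XX______
________
Population = 9

Comparison: toroidal=12, fixed-dead=9 -> toroidal

Answer: toroidal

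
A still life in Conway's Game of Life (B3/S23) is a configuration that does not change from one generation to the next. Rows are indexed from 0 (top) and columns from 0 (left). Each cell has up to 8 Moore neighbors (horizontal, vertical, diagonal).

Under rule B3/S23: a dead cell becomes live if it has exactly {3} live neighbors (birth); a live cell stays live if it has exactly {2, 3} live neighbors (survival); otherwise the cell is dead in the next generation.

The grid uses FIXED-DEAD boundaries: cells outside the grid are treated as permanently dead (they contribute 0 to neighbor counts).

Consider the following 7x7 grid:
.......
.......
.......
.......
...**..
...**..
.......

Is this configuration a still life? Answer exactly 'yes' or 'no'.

Compute generation 1 and compare to generation 0 (given above):
Generation 1:
.......
.......
.......
.......
...**..
...**..
.......
The grids are IDENTICAL -> still life.

Answer: yes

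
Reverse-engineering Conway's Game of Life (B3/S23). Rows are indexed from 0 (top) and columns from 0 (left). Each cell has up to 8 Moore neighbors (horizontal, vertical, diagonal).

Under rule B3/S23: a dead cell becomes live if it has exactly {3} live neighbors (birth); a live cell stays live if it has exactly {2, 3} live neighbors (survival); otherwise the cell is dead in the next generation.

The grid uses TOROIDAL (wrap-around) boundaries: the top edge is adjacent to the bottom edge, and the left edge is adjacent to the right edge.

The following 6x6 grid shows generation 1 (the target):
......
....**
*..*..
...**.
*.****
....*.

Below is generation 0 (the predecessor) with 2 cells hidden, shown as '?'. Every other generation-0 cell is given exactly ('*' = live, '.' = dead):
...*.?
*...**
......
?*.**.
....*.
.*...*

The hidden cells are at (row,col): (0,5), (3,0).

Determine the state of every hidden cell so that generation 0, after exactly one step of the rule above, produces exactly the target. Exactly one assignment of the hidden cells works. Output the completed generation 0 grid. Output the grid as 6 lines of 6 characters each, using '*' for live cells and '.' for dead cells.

Hidden generation-0 cells (in order): (0,5), (3,0).
A hidden cell only influences target cells in its own 3x3 neighborhood. Try each of the 2^2 = 4 assignments, step the completed generation 0 forward once under B3/S23, and compare with the target:
  (0,5)=. (3,0)=. -> step reproduces the target at every cell -> ACCEPT
  (0,5)=. (3,0)=* -> step gives (2,0)='.' but target has '*' -> reject
  (0,5)=* (3,0)=. -> step gives (1,0)='*' but target has '.' -> reject
  (0,5)=* (3,0)=* -> step gives (1,0)='*' but target has '.' -> reject
Unique solution: (0,5)=dead, (3,0)=dead.
Check: live-neighbor counts of every cell in the completed generation 0:
422144
111222
322344
102222
323333
202231
Applying B3/S23 to generation 0 with these counts gives:
......
....**
*..*..
...**.
*.****
....*.
which matches the target exactly.

Answer: ...*..
*...**
......
.*.**.
....*.
.*...*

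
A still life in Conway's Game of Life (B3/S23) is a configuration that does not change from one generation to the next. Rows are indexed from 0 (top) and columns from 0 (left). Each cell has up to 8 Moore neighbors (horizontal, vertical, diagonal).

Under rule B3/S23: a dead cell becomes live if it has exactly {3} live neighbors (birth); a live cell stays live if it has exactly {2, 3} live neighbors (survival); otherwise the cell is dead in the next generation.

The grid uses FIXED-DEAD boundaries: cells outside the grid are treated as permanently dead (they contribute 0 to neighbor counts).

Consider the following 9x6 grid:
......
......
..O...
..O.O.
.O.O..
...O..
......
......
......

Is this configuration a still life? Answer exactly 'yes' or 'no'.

Answer: no

Derivation:
Compute generation 1 and compare to generation 0 (given above):
Generation 1:
......
......
...O..
.OO...
...OO.
..O...
......
......
......
Cell (2,2) differs: gen0=1 vs gen1=0 -> NOT a still life.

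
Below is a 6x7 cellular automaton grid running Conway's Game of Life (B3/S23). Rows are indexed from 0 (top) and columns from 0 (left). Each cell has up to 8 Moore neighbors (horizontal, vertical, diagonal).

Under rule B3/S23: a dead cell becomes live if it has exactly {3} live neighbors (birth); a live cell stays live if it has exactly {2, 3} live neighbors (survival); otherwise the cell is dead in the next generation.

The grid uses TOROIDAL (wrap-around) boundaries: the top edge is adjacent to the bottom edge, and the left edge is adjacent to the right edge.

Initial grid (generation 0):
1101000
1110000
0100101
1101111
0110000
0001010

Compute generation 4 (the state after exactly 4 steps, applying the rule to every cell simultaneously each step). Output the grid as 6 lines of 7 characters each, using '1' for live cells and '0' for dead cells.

Answer: 1000111
1000011
0010000
1000011
0000111
0000000

Derivation:
Simulating step by step:
Generation 0 (given above): 19 live cells
Generation 1: 14 live cells
1001101
0001001
0000100
0001101
0100000
1001100
Generation 2: 20 live cells
1010001
1001001
0000100
0001110
1010010
1111111
Generation 3: 11 live cells
0000000
1101011
0000001
0001011
1000000
0000100
Generation 4: 14 live cells
(generation 4 grid is the final answer)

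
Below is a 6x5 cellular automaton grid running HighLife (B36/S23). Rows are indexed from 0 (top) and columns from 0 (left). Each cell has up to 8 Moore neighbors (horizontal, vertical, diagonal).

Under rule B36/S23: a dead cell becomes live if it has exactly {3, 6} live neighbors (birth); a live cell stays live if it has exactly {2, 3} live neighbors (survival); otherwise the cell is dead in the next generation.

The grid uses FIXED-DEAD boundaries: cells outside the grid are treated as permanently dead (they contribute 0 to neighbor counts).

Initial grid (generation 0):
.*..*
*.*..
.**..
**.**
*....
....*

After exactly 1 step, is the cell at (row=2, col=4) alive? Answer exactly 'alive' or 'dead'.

Answer: dead

Derivation:
Simulating step by step:
Generation 0 (given above): 12 live cells
Generation 1: 10 live cells
.*...
*.**.
.....
*..*.
**.**
.....

Cell (2,4) at generation 1: 0 -> dead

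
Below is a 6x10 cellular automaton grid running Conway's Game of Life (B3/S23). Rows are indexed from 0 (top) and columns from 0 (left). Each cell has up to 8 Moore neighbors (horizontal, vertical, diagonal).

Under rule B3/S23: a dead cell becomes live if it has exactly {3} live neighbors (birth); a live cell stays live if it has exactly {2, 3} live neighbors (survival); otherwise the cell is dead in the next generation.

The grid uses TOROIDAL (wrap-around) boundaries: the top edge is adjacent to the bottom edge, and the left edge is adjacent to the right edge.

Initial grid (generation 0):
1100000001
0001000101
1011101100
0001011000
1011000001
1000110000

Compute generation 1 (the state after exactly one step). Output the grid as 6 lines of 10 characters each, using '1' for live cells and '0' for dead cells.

Answer: 0100100011
0001101101
0010000110
1000011101
1111001001
0011100000

Derivation:
Simulating step by step:
Generation 0 (given above): 22 live cells
Generation 1: 26 live cells
(generation 1 grid is the final answer)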